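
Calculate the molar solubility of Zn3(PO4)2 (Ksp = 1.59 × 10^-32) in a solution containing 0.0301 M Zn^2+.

1.21 x 10^-14 M

Zn3(PO4)2(s) ⇌ 3 Zn^2+(aq) + 2 PO4^3-(aq)
Ksp = [Zn^2+]^3[PO4^3-]^2
Let s = moles of Zn3(PO4)2 that dissolve per litre. [Zn^2+] = 0.0301 + 3s ≈ 0.0301, [PO4^3-] = 2s (since the Zn^2+ already present dominates).
Ksp ≈ (0.0301)^3 × (2s)^2
s = 1.21 × 10^-14 M
Check: 3s = 3.6 × 10^-14 ≪ 0.0301, so the approximation is valid.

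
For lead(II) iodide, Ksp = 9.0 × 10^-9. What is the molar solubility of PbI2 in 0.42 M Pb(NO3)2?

PbI2(s) <=> Pb^2+ + 2 I^-
Ksp = [Pb^2+][I^-]^2
Let s be the molar solubility in this solution. [Pb^2+] = 0.42 + s ≈ 0.42, [I^-] = 2s (common-ion effect: Pb^2+ is already 0.42 M).
Ksp ≈ 0.42 × (2s)^2
s = 7.3 × 10^-5 M
Check: s = 7.3 x 10^-5 ≪ 0.42, so the approximation is valid.

s ≈ 7.3 × 10^-5 M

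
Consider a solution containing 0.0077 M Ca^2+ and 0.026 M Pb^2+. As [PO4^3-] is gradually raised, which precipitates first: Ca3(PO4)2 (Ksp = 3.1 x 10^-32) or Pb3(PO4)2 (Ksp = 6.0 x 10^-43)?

Pb3(PO4)2

Each salt begins to precipitate when Q = Ksp, i.e. when [PO4^3-] reaches its threshold.
For Ca3(PO4)2: 3.1 x 10^-32 = (0.0077)^3 × [PO4^3-]^2  ⇒  [PO4^3-] = 2.6 x 10^-13 M.
For Pb3(PO4)2: 6.0 x 10^-43 = (0.026)^3 × [PO4^3-]^2  ⇒  [PO4^3-] = 1.8 × 10^-19 M.
The salt with the lower threshold [PO4^3-] precipitates first: Pb3(PO4)2.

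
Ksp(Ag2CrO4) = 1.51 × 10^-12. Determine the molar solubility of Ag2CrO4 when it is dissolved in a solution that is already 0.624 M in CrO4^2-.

Ag2CrO4(s) <=> 2 Ag^+(aq) + CrO4^2-(aq)
Ksp = [Ag^+]^2[CrO4^2-]
If s mol/L dissolves here, [Ag^+] = 2s, [CrO4^2-] = 0.624 + s ≈ 0.624 (since the CrO4^2- already present dominates).
Ksp ≈ (2s)^2 × 0.624
s = 7.78 x 10^-7 M
Check: s = 7.8 x 10^-7 ≪ 0.624, so the approximation is valid.

7.78 × 10^-7 M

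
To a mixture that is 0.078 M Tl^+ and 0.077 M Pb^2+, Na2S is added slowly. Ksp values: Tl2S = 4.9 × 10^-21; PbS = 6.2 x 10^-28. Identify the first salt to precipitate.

PbS

Precipitation of each salt starts when its ion product equals its Ksp.
For Tl2S: 4.9 × 10^-21 = (0.078)^2 × [S^2-]  ⇒  [S^2-] = 8.1 × 10^-19 M.
For PbS: 6.2 x 10^-28 = 0.077 × [S^2-]  ⇒  [S^2-] = 8.1 × 10^-27 M.
The salt with the lower threshold [S^2-] precipitates first: PbS.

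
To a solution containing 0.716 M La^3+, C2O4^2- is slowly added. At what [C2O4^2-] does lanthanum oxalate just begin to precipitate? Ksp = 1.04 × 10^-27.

[C2O4^2-] ≈ 1.27 × 10^-9 M

La2(C2O4)3(s) <=> 2 La^3+(aq) + 3 C2O4^2-(aq)
Ksp = [La^3+]^2[C2O4^2-]^3
Precipitation begins when Q = Ksp. With [La^3+] = 0.716 M:
1.04 × 10^-27 = (0.716)^2 × [C2O4^2-]^3
[C2O4^2-] = (1.04 × 10^-27 / 5.127 x 10^-1)^(1/3) = 1.27 × 10^-9 M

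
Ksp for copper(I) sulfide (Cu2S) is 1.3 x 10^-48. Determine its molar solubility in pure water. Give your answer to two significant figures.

s = 6.9e-17 M

Cu2S(s) ⇌ 2 Cu^+(aq) + S^2-(aq)
Ksp = [Cu^+]^2[S^2-]
For each mole of Cu2S that dissolves: [Cu^+] = 2s, [S^2-] = s.
So Ksp = (2s)^2 × s = 4s^3
Solving, s = (1.3 x 10^-48/4)^(1/3) = 6.9 x 10^-17 M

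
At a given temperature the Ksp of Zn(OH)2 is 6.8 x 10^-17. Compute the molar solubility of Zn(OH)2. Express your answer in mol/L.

Zn(OH)2(s) ⇌ Zn^2+ + 2 OH^-
Ksp = [Zn^2+][OH^-]^2
Let s = molar solubility. Then [Zn^2+] = s and [OH^-] = 2s.
Substituting: Ksp = s(2s)^2 = 4s^3
s^3 = 6.8 x 10^-17 / 4, so s = 2.6 x 10^-6 M

s = 2.6 × 10^-6 M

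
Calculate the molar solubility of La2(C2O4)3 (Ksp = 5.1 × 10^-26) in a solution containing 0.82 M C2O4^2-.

s = 1.5 x 10^-13 M

La2(C2O4)3(s) ⇌ 2 La^3+ + 3 C2O4^2-
Ksp = [La^3+]^2[C2O4^2-]^3
If s mol/L dissolves here, [La^3+] = 2s, [C2O4^2-] = 0.82 + 3s ≈ 0.82 (since the C2O4^2- already present dominates).
Ksp ≈ (2s)^2 × (0.82)^3
s = 1.5 × 10^-13 M
Check: 3s = 4.6 × 10^-13 ≪ 0.82, so the approximation is valid.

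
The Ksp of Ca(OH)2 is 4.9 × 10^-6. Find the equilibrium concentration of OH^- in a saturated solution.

Ca(OH)2(s) <=> Ca^2+ + 2 OH^-
Ksp = [Ca^2+][OH^-]^2
If s mol/L of Ca(OH)2 dissolves, [Ca^2+] = s and [OH^-] = 2s.
Substituting: Ksp = s(2s)^2 = 4s^3
s^3 = 4.9 × 10^-6 / 4, so s = 1.07 × 10^-2 M
[OH^-] = 2s = 2.1 × 10^-2 M

[OH^-] ≈ 2.1e-2 M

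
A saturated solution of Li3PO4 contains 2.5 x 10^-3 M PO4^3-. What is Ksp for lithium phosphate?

Li3PO4(s) ⇌ 3 Li^+ + PO4^3-
Stoichiometry gives [Li^+] = (3/1)[PO4^3-] = 7.50 × 10^-3 M.
Ksp = [Li^+]^3[PO4^3-]
Ksp = (7.50 × 10^-3)^3 × 2.5 × 10^-3 = 1.1 × 10^-9

Ksp = 1.1e-9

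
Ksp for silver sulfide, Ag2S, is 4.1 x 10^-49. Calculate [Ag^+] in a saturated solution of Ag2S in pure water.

[Ag^+] = 9.4 × 10^-17 M

Ag2S(s) <=> 2 Ag^+(aq) + S^2-(aq)
Ksp = [Ag^+]^2[S^2-]
Let s = molar solubility. Then [Ag^+] = 2s and [S^2-] = s.
So Ksp = (2s)^2 × s = 4s^3
Solving, s = (4.1 x 10^-49/4)^(1/3) = 4.68 × 10^-17 M
[Ag^+] = 2s = 9.4 × 10^-17 M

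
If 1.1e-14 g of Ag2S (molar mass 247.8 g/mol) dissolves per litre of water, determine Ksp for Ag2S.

Molar solubility s = (1.1 x 10^-14 g/L) / (247.8 g/mol) = 4.44 × 10^-17 M.
Ag2S(s) <=> 2 Ag^+(aq) + S^2-(aq)
If s mol/L of Ag2S dissolves, [Ag^+] = 2s and [S^2-] = s.
Ksp = [Ag^+]^2[S^2-]
Substituting: Ksp = (2s)^2s = 4s^3
Ksp = 4 × (4.44 × 10^-17)^3 = 3.5 × 10^-49

Ksp = 3.5e-49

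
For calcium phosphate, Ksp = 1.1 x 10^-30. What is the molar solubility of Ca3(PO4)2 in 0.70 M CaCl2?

s ≈ 9.0e-16 M

Ca3(PO4)2(s) <=> 3 Ca^2+ + 2 PO4^3-
Ksp = [Ca^2+]^3[PO4^3-]^2
Let s be the molar solubility in this solution. [Ca^2+] = 0.70 + 3s ≈ 0.70, [PO4^3-] = 2s (since Ca^2+ from CaCl2 dominates).
Ksp ≈ (0.70)^3 × (2s)^2
s = 9.0 x 10^-16 M
Check: 3s = 2.7 x 10^-15 ≪ 0.70, so the approximation is valid.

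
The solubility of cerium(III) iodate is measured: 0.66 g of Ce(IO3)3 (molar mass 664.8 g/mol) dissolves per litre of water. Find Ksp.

Molar solubility s = (6.6 × 10^-1 g/L) / (664.8 g/mol) = 9.93 × 10^-4 M.
Ce(IO3)3(s) <=> Ce^3+ + 3 IO3^-
With molar solubility s: [Ce^3+] = s, [IO3^-] = 3s.
Ksp = [Ce^3+][IO3^-]^3
Substituting: Ksp = s(3s)^3 = 27s^4
With s = 9.93 x 10^-4: Ksp = 2.6 x 10^-11

Ksp = 2.6 × 10^-11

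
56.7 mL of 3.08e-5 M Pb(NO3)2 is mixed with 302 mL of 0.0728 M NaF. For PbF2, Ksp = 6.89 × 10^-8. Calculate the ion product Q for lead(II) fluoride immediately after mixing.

1.83 × 10^-8

Total volume = 56.7 + 302 = 358.7 mL.
[Pb^2+] = 3.08 × 10^-5 × (56.7/358.7) = 4.869 × 10^-6 M
[F^-] = 7.28 × 10^-2 × (302/358.7) = 6.129 × 10^-2 M
PbF2(s) <=> Pb^2+(aq) + 2 F^-(aq), so Q = [Pb^2+][F^-]^2
Q = (4.869 × 10^-6)(6.129 x 10^-2)^2 = 1.83 × 10^-8
Q < Ksp, so no precipitate of PbF2 forms.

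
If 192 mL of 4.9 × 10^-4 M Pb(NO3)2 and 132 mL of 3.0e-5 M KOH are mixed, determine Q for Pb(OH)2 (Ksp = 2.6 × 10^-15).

Total volume = 192 + 132 = 324 mL.
[Pb^2+] = 4.9 x 10^-4 × (192/324) = 2.90 × 10^-4 M
[OH^-] = 3.0 × 10^-5 × (132/324) = 1.22 x 10^-5 M
Pb(OH)2(s) <=> Pb^2+ + 2 OH^-, so Q = [Pb^2+][OH^-]^2
Q = (2.90 × 10^-4)(1.22 × 10^-5)^2 = 4.3 x 10^-14
Q > Ksp, so Pb(OH)2 will precipitate.

4.3 × 10^-14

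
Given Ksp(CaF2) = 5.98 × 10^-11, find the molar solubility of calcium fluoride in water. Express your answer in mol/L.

CaF2(s) ⇌ Ca^2+ + 2 F^-
Ksp = [Ca^2+][F^-]^2
For each mole of CaF2 that dissolves: [Ca^2+] = s, [F^-] = 2s.
So Ksp = s × (2s)^2 = 4s^3
s^3 = 5.98 × 10^-11 / 4, so s = 2.46 × 10^-4 M

s ≈ 2.46e-4 M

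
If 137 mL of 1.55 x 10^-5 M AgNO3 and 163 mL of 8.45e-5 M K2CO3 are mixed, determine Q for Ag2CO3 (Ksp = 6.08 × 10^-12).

Q ≈ 2.30 × 10^-15

Total volume = 137 + 163 = 300 mL.
[Ag^+] = 1.55 × 10^-5 × (137/300) = 7.078 × 10^-6 M
[CO3^2-] = 8.45 × 10^-5 × (163/300) = 4.591 x 10^-5 M
Ag2CO3(s) ⇌ 2 Ag^+(aq) + CO3^2-(aq), so Q = [Ag^+]^2[CO3^2-]
Q = (7.078 × 10^-6)^2(4.591 × 10^-5) = 2.30 x 10^-15
Q < Ksp, so no precipitate of Ag2CO3 forms.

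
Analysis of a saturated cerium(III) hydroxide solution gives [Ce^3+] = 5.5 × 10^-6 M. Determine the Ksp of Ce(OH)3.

Ksp = 2.5 × 10^-20

Ce(OH)3(s) ⇌ Ce^3+ + 3 OH^-
Stoichiometry gives [OH^-] = (3/1)[Ce^3+] = 1.65 × 10^-5 M.
Ksp = [Ce^3+][OH^-]^3
Ksp = 5.5 × 10^-6 × (1.65 × 10^-5)^3 = 2.5 × 10^-20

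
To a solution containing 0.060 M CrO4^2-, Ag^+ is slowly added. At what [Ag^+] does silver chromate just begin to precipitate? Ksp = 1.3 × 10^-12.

Ag2CrO4(s) ⇌ 2 Ag^+(aq) + CrO4^2-(aq)
Ksp = [Ag^+]^2[CrO4^2-]
Precipitation begins when Q = Ksp. With [CrO4^2-] = 0.060 M:
1.3 × 10^-12 = (0.060) × [Ag^+]^2
[Ag^+] = (1.3 × 10^-12 / 6.0 × 10^-2)^(1/2) = 4.7 × 10^-6 M

4.7 × 10^-6 M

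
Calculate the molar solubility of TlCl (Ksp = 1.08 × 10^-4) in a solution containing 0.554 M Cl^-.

s = 1.95 × 10^-4 M

TlCl(s) <=> Tl^+ + Cl^-
Ksp = [Tl^+][Cl^-]
Let s be the molar solubility in this solution. [Tl^+] = s, [Cl^-] = 0.554 + s ≈ 0.554 (Ksp is small, so little additional dissolves).
Ksp ≈ s × 0.554
s = 1.95 × 10^-4 M
Check: s = 1.9 × 10^-4 ≪ 0.554, so the approximation is valid.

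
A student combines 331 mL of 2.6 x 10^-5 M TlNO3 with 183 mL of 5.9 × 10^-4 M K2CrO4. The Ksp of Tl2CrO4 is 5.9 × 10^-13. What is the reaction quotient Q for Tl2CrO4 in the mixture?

Total volume = 331 + 183 = 514 mL.
[Tl^+] = 2.6 x 10^-5 × (331/514) = 1.67 × 10^-5 M
[CrO4^2-] = 5.9 × 10^-4 × (183/514) = 2.10 × 10^-4 M
Tl2CrO4(s) <=> 2 Tl^+ + CrO4^2-, so Q = [Tl^+]^2[CrO4^2-]
Q = (1.67 × 10^-5)^2(2.10 × 10^-4) = 5.9 × 10^-14
Q < Ksp, so no precipitate of Tl2CrO4 forms.

Q = 5.9 × 10^-14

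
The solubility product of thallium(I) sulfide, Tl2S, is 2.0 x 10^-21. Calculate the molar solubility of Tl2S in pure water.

Tl2S(s) <=> 2 Tl^+(aq) + S^2-(aq)
Ksp = [Tl^+]^2[S^2-]
Let s = molar solubility. Then [Tl^+] = 2s and [S^2-] = s.
Ksp = (2s)^2s = 4s^3
Solving, s = (2.0 x 10^-21/4)^(1/3) = 7.9 x 10^-8 M

7.9e-8 M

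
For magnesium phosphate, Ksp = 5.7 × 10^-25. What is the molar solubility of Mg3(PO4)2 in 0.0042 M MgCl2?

s = 1.4 × 10^-9 M

Mg3(PO4)2(s) <=> 3 Mg^2+(aq) + 2 PO4^3-(aq)
Ksp = [Mg^2+]^3[PO4^3-]^2
If s mol/L dissolves here, [Mg^2+] = 0.0042 + 3s ≈ 0.0042, [PO4^3-] = 2s (Ksp is small, so little additional dissolves).
Ksp ≈ (0.0042)^3 × (2s)^2
s = 1.4 x 10^-9 M
Check: 3s = 4.2 × 10^-9 ≪ 0.0042, so the approximation is valid.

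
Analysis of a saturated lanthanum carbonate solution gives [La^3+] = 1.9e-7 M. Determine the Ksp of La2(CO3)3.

Ksp = 8.4 × 10^-34

La2(CO3)3(s) ⇌ 2 La^3+(aq) + 3 CO3^2-(aq)
Stoichiometry gives [CO3^2-] = (3/2)[La^3+] = 2.85 × 10^-7 M.
Ksp = [La^3+]^2[CO3^2-]^3
Ksp = (1.9 × 10^-7)^2 × (2.85 x 10^-7)^3 = 8.4 x 10^-34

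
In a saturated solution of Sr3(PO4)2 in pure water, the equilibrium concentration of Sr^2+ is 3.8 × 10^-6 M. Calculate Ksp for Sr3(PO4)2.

Ksp ≈ 3.5e-28

Sr3(PO4)2(s) <=> 3 Sr^2+ + 2 PO4^3-
Stoichiometry gives [PO4^3-] = (2/3)[Sr^2+] = 2.53 × 10^-6 M.
Ksp = [Sr^2+]^3[PO4^3-]^2
Ksp = (3.8 × 10^-6)^3 × (2.53 × 10^-6)^2 = 3.5 × 10^-28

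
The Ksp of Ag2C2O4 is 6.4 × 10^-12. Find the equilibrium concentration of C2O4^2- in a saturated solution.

[C2O4^2-] = 1.2e-4 M

Ag2C2O4(s) <=> 2 Ag^+ + C2O4^2-
Ksp = [Ag^+]^2[C2O4^2-]
For each mole of Ag2C2O4 that dissolves: [Ag^+] = 2s, [C2O4^2-] = s.
Ksp = (2s)^2s = 4s^3
Solving, s = (6.4 × 10^-12/4)^(1/3) = 1.17 × 10^-4 M
[C2O4^2-] = s = 1.2 x 10^-4 M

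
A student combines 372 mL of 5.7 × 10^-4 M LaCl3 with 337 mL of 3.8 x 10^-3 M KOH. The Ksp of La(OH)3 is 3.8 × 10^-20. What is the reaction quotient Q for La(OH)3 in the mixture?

Total volume = 372 + 337 = 709 mL.
[La^3+] = 5.7 × 10^-4 × (372/709) = 2.99 x 10^-4 M
[OH^-] = 3.8 × 10^-3 × (337/709) = 1.81 × 10^-3 M
La(OH)3(s) ⇌ La^3+(aq) + 3 OH^-(aq), so Q = [La^3+][OH^-]^3
Q = (2.99 × 10^-4)(1.81 × 10^-3)^3 = 1.8 × 10^-12
Q > Ksp, so La(OH)3 will precipitate.

Q ≈ 1.8 × 10^-12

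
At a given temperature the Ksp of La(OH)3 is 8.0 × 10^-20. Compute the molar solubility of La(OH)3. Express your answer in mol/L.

s = 7.4 × 10^-6 M

La(OH)3(s) <=> La^3+ + 3 OH^-
Ksp = [La^3+][OH^-]^3
With molar solubility s: [La^3+] = s, [OH^-] = 3s.
Substituting: Ksp = s(3s)^3 = 27s^4
s = (8.0 × 10^-20 / 27)^(1/4) = 7.4 × 10^-6 M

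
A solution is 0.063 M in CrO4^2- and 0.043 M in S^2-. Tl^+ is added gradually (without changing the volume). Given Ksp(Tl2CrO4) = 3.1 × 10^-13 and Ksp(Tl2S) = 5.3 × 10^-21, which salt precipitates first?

Tl2S

Each salt begins to precipitate when Q = Ksp, i.e. when [Tl^+] reaches its threshold.
For Tl2CrO4: 3.1 × 10^-13 = 0.063 × [Tl^+]^2  ⇒  [Tl^+] = 2.2 x 10^-6 M.
For Tl2S: 5.3 × 10^-21 = 0.043 × [Tl^+]^2  ⇒  [Tl^+] = 3.5 × 10^-10 M.
The salt with the lower threshold [Tl^+] precipitates first: Tl2S.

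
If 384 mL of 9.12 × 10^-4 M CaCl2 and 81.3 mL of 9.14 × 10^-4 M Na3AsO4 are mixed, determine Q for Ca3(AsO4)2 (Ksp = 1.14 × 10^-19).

Total volume = 384 + 81.3 = 465.3 mL.
[Ca^2+] = 9.12 × 10^-4 × (384/465.3) = 7.526 × 10^-4 M
[AsO4^3-] = 9.14 x 10^-4 × (81.3/465.3) = 1.597 × 10^-4 M
Ca3(AsO4)2(s) <=> 3 Ca^2+ + 2 AsO4^3-, so Q = [Ca^2+]^3[AsO4^3-]^2
Q = (7.526 x 10^-4)^3(1.597 x 10^-4)^2 = 1.09 × 10^-17
Q > Ksp, so Ca3(AsO4)2 will precipitate.

Q ≈ 1.09 x 10^-17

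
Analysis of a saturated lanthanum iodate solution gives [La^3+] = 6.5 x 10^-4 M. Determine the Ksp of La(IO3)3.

Ksp = 4.8 × 10^-12

La(IO3)3(s) ⇌ La^3+ + 3 IO3^-
Stoichiometry gives [IO3^-] = (3/1)[La^3+] = 1.95 × 10^-3 M.
Ksp = [La^3+][IO3^-]^3
Ksp = 6.5 × 10^-4 × (1.95 x 10^-3)^3 = 4.8 × 10^-12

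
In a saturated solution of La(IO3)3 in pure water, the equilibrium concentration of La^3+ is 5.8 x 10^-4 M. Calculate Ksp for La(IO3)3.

Ksp ≈ 3.1e-12

La(IO3)3(s) ⇌ La^3+ + 3 IO3^-
Stoichiometry gives [IO3^-] = (3/1)[La^3+] = 1.74 x 10^-3 M.
Ksp = [La^3+][IO3^-]^3
Ksp = 5.8 x 10^-4 × (1.74 x 10^-3)^3 = 3.1 × 10^-12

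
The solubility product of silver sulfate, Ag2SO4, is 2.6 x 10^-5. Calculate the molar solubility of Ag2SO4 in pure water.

s ≈ 0.019 M

Ag2SO4(s) ⇌ 2 Ag^+(aq) + SO4^2-(aq)
Ksp = [Ag^+]^2[SO4^2-]
Let s = molar solubility. Then [Ag^+] = 2s and [SO4^2-] = s.
Ksp = (2s)^2s = 4s^3
s^3 = 2.6 x 10^-5 / 4, so s = 1.9 x 10^-2 M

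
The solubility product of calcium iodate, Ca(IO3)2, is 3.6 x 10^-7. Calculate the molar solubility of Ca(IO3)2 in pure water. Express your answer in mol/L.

s ≈ 4.5 × 10^-3 M

Ca(IO3)2(s) ⇌ Ca^2+ + 2 IO3^-
Ksp = [Ca^2+][IO3^-]^2
For each mole of Ca(IO3)2 that dissolves: [Ca^2+] = s, [IO3^-] = 2s.
Substituting: Ksp = s(2s)^2 = 4s^3
Solving, s = (3.6 x 10^-7/4)^(1/3) = 4.5 x 10^-3 M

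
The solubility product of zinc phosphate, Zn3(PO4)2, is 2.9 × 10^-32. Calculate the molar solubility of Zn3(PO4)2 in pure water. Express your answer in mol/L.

Zn3(PO4)2(s) <=> 3 Zn^2+(aq) + 2 PO4^3-(aq)
Ksp = [Zn^2+]^3[PO4^3-]^2
With molar solubility s: [Zn^2+] = 3s, [PO4^3-] = 2s.
So Ksp = (3s)^3 × (2s)^2 = 108s^5
Solving, s = (2.9 × 10^-32/108)^(1/5) = 1.9 × 10^-7 M

s = 1.9 × 10^-7 M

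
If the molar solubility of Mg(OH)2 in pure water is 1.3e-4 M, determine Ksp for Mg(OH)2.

Mg(OH)2(s) ⇌ Mg^2+(aq) + 2 OH^-(aq)
With molar solubility s: [Mg^2+] = s, [OH^-] = 2s.
Ksp = [Mg^2+][OH^-]^2
Ksp = s(2s)^2 = 4s^3
With s = 1.3 x 10^-4: Ksp = 8.8 × 10^-12

Ksp = 8.8 × 10^-12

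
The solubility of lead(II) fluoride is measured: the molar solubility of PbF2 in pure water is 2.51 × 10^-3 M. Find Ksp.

6.33e-8

PbF2(s) <=> Pb^2+(aq) + 2 F^-(aq)
With molar solubility s: [Pb^2+] = s, [F^-] = 2s.
Ksp = [Pb^2+][F^-]^2
Substituting: Ksp = s(2s)^2 = 4s^3
With s = 2.51 × 10^-3: Ksp = 6.33 × 10^-8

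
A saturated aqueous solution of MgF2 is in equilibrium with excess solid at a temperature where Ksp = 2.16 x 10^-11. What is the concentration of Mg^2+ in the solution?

MgF2(s) ⇌ Mg^2+ + 2 F^-
Ksp = [Mg^2+][F^-]^2
If s mol/L of MgF2 dissolves, [Mg^2+] = s and [F^-] = 2s.
Ksp = s(2s)^2 = 4s^3
s = (2.16 x 10^-11 / 4)^(1/3) = 1.754 × 10^-4 M
[Mg^2+] = s = 1.75 × 10^-4 M

[Mg^2+] = 1.75 × 10^-4 M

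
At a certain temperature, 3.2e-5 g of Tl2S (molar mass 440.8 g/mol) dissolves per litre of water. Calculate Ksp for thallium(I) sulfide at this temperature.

1.5 × 10^-21

Molar solubility s = (3.2 × 10^-5 g/L) / (440.8 g/mol) = 7.26 x 10^-8 M.
Tl2S(s) ⇌ 2 Tl^+ + S^2-
For each mole of Tl2S that dissolves: [Tl^+] = 2s, [S^2-] = s.
Ksp = [Tl^+]^2[S^2-]
Substituting: Ksp = (2s)^2s = 4s^3
With s = 7.26 x 10^-8: Ksp = 1.5 × 10^-21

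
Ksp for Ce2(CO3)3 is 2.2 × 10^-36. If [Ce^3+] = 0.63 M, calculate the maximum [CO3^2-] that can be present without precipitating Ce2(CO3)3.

Ce2(CO3)3(s) <=> 2 Ce^3+ + 3 CO3^2-
Ksp = [Ce^3+]^2[CO3^2-]^3
Precipitation begins when Q = Ksp. With [Ce^3+] = 0.63 M:
2.2 × 10^-36 = (0.63)^2 × [CO3^2-]^3
[CO3^2-] = (2.2 × 10^-36 / 3.97 × 10^-1)^(1/3) = 1.8 x 10^-12 M

[CO3^2-] ≈ 1.8 × 10^-12 M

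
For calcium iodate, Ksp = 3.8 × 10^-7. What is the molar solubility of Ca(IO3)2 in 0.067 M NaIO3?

s ≈ 8.5 x 10^-5 M

Ca(IO3)2(s) ⇌ Ca^2+(aq) + 2 IO3^-(aq)
Ksp = [Ca^2+][IO3^-]^2
Let s = moles of Ca(IO3)2 that dissolve per litre. [Ca^2+] = s, [IO3^-] = 0.067 + 2s ≈ 0.067 (Ksp is small, so little additional dissolves).
Ksp ≈ s × (0.067)^2
s = 8.5 × 10^-5 M
Check: 2s = 1.7 x 10^-4 ≪ 0.067, so the approximation is valid.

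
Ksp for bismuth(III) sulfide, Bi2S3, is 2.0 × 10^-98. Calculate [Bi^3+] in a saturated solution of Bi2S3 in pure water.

[Bi^3+] = 2.3 × 10^-20 M

Bi2S3(s) ⇌ 2 Bi^3+ + 3 S^2-
Ksp = [Bi^3+]^2[S^2-]^3
With molar solubility s: [Bi^3+] = 2s, [S^2-] = 3s.
So Ksp = (2s)^2 × (3s)^3 = 108s^5
s = (2.0 × 10^-98 / 108)^(1/5) = 1.13 × 10^-20 M
[Bi^3+] = 2s = 2.3 × 10^-20 M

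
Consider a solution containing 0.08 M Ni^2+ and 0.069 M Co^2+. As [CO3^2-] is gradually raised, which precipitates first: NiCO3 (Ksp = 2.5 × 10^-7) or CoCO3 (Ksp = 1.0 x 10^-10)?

CoCO3

Each salt begins to precipitate when Q = Ksp, i.e. when [CO3^2-] reaches its threshold.
For NiCO3: 2.5 × 10^-7 = 0.08 × [CO3^2-]  ⇒  [CO3^2-] = 3.1 × 10^-6 M.
For CoCO3: 1.0 x 10^-10 = 0.069 × [CO3^2-]  ⇒  [CO3^2-] = 1.4 × 10^-9 M.
The salt with the lower threshold [CO3^2-] precipitates first: CoCO3.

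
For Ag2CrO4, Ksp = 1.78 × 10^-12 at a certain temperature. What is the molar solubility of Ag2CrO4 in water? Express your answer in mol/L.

Ag2CrO4(s) <=> 2 Ag^+(aq) + CrO4^2-(aq)
Ksp = [Ag^+]^2[CrO4^2-]
Let s = molar solubility. Then [Ag^+] = 2s and [CrO4^2-] = s.
Ksp = (2s)^2s = 4s^3
Solving, s = (1.78 × 10^-12/4)^(1/3) = 7.63 x 10^-5 M

s = 7.63e-5 M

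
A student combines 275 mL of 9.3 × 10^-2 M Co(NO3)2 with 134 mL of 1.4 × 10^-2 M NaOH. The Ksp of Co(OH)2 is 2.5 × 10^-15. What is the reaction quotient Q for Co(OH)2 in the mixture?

Total volume = 275 + 134 = 409 mL.
[Co^2+] = 9.3 x 10^-2 × (275/409) = 6.25 × 10^-2 M
[OH^-] = 1.4 x 10^-2 × (134/409) = 4.59 × 10^-3 M
Co(OH)2(s) ⇌ Co^2+(aq) + 2 OH^-(aq), so Q = [Co^2+][OH^-]^2
Q = (6.25 × 10^-2)(4.59 x 10^-3)^2 = 1.3 × 10^-6
Q > Ksp, so Co(OH)2 will precipitate.

Q ≈ 1.3 x 10^-6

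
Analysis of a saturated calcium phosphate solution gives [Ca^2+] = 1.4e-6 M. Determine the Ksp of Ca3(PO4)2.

Ksp = 2.4 × 10^-30

Ca3(PO4)2(s) ⇌ 3 Ca^2+(aq) + 2 PO4^3-(aq)
Stoichiometry gives [PO4^3-] = (2/3)[Ca^2+] = 9.33 × 10^-7 M.
Ksp = [Ca^2+]^3[PO4^3-]^2
Ksp = (1.4 × 10^-6)^3 × (9.33 × 10^-7)^2 = 2.4 × 10^-30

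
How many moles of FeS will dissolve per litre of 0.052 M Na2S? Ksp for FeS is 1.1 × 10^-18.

s = 2.1e-17 M

FeS(s) ⇌ Fe^2+(aq) + S^2-(aq)
Ksp = [Fe^2+][S^2-]
If s mol/L dissolves here, [Fe^2+] = s, [S^2-] = 0.052 + s ≈ 0.052 (Ksp is small, so little additional dissolves).
Ksp ≈ s × 0.052
s = 2.1 × 10^-17 M
Check: s = 2.1 × 10^-17 ≪ 0.052, so the approximation is valid.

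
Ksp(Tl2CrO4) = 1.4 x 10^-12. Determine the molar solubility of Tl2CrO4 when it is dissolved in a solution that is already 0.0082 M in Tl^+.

s ≈ 2.1e-8 M

Tl2CrO4(s) <=> 2 Tl^+ + CrO4^2-
Ksp = [Tl^+]^2[CrO4^2-]
If s mol/L dissolves here, [Tl^+] = 0.0082 + 2s ≈ 0.0082, [CrO4^2-] = s (common-ion effect: Tl^+ is already 0.0082 M).
Ksp ≈ (0.0082)^2 × s
s = 2.1 × 10^-8 M
Check: 2s = 4.2 x 10^-8 ≪ 0.0082, so the approximation is valid.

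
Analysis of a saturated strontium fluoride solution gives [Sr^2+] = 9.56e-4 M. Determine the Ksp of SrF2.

Ksp = 3.49 × 10^-9

SrF2(s) ⇌ Sr^2+ + 2 F^-
Stoichiometry gives [F^-] = (2/1)[Sr^2+] = 1.912 x 10^-3 M.
Ksp = [Sr^2+][F^-]^2
Ksp = 9.56 × 10^-4 × (1.912 × 10^-3)^2 = 3.49 × 10^-9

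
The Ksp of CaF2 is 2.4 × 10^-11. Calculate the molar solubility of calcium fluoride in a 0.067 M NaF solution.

s = 5.3e-9 M

CaF2(s) ⇌ Ca^2+(aq) + 2 F^-(aq)
Ksp = [Ca^2+][F^-]^2
If s mol/L dissolves here, [Ca^2+] = s, [F^-] = 0.067 + 2s ≈ 0.067 (common-ion effect: F^- is already 0.067 M).
Ksp ≈ s × (0.067)^2
s = 5.3 × 10^-9 M
Check: 2s = 1.1 × 10^-8 ≪ 0.067, so the approximation is valid.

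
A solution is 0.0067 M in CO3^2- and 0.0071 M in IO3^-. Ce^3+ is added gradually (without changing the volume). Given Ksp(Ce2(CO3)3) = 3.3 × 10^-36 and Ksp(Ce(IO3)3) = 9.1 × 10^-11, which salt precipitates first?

Each salt begins to precipitate when Q = Ksp, i.e. when [Ce^3+] reaches its threshold.
For Ce2(CO3)3: 3.3 × 10^-36 = (0.0067)^3 × [Ce^3+]^2  ⇒  [Ce^3+] = 3.3 x 10^-15 M.
For Ce(IO3)3: 9.1 × 10^-11 = (0.0071)^3 × [Ce^3+]  ⇒  [Ce^3+] = 2.5 × 10^-4 M.
The salt with the lower threshold [Ce^3+] precipitates first: Ce2(CO3)3.

Ce2(CO3)3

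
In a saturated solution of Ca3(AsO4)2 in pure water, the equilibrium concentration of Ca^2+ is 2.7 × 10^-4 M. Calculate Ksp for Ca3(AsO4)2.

Ca3(AsO4)2(s) ⇌ 3 Ca^2+ + 2 AsO4^3-
Stoichiometry gives [AsO4^3-] = (2/3)[Ca^2+] = 1.80 × 10^-4 M.
Ksp = [Ca^2+]^3[AsO4^3-]^2
Ksp = (2.7 x 10^-4)^3 × (1.80 x 10^-4)^2 = 6.4 x 10^-19

Ksp = 6.4 x 10^-19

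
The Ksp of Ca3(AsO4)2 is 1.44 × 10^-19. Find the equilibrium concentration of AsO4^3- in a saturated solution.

Ca3(AsO4)2(s) <=> 3 Ca^2+(aq) + 2 AsO4^3-(aq)
Ksp = [Ca^2+]^3[AsO4^3-]^2
For each mole of Ca3(AsO4)2 that dissolves: [Ca^2+] = 3s, [AsO4^3-] = 2s.
Substituting: Ksp = (3s)^3(2s)^2 = 108s^5
Solving, s = (1.44 × 10^-19/108)^(1/5) = 6.683 × 10^-5 M
[AsO4^3-] = 2s = 1.34 × 10^-4 M

1.34 × 10^-4 M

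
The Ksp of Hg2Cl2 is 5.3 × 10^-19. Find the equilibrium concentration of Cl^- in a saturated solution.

Hg2Cl2(s) ⇌ Hg2^2+(aq) + 2 Cl^-(aq)
Ksp = [Hg2^2+][Cl^-]^2
If s mol/L of Hg2Cl2 dissolves, [Hg2^2+] = s and [Cl^-] = 2s.
Substituting: Ksp = s(2s)^2 = 4s^3
s^3 = 5.3 × 10^-19 / 4, so s = 5.10 × 10^-7 M
[Cl^-] = 2s = 1.0 × 10^-6 M

1.0 × 10^-6 M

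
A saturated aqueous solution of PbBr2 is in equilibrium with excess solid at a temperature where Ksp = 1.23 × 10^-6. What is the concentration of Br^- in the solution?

[Br^-] = 0.0135 M

PbBr2(s) ⇌ Pb^2+ + 2 Br^-
Ksp = [Pb^2+][Br^-]^2
For each mole of PbBr2 that dissolves: [Pb^2+] = s, [Br^-] = 2s.
Substituting: Ksp = s(2s)^2 = 4s^3
s = (1.23 × 10^-6 / 4)^(1/3) = 6.750 × 10^-3 M
[Br^-] = 2s = 1.35 x 10^-2 M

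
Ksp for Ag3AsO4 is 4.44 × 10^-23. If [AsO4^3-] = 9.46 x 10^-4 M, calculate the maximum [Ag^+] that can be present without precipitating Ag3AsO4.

[Ag^+] = 3.61 × 10^-7 M

Ag3AsO4(s) <=> 3 Ag^+ + AsO4^3-
Ksp = [Ag^+]^3[AsO4^3-]
Precipitation begins when Q = Ksp. With [AsO4^3-] = 9.46 x 10^-4 M:
4.44 × 10^-23 = (9.46 x 10^-4) × [Ag^+]^3
[Ag^+] = (4.44 × 10^-23 / 9.46 × 10^-4)^(1/3) = 3.61 × 10^-7 M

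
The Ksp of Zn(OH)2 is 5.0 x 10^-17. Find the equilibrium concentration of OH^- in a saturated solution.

Zn(OH)2(s) <=> Zn^2+ + 2 OH^-
Ksp = [Zn^2+][OH^-]^2
For each mole of Zn(OH)2 that dissolves: [Zn^2+] = s, [OH^-] = 2s.
So Ksp = s × (2s)^2 = 4s^3
s^3 = 5.0 x 10^-17 / 4, so s = 2.32 x 10^-6 M
[OH^-] = 2s = 4.6 × 10^-6 M

[OH^-] = 4.6e-6 M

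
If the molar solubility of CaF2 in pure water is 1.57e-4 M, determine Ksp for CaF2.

Ksp = 1.55 × 10^-11

CaF2(s) ⇌ Ca^2+ + 2 F^-
For each mole of CaF2 that dissolves: [Ca^2+] = s, [F^-] = 2s.
Ksp = [Ca^2+][F^-]^2
Substituting: Ksp = s(2s)^2 = 4s^3
Ksp = 4 × (1.57 x 10^-4)^3 = 1.55 x 10^-11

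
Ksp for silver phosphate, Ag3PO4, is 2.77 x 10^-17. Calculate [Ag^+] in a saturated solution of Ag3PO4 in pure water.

9.55e-5 M

Ag3PO4(s) ⇌ 3 Ag^+(aq) + PO4^3-(aq)
Ksp = [Ag^+]^3[PO4^3-]
Let s = molar solubility. Then [Ag^+] = 3s and [PO4^3-] = s.
Ksp = (3s)^3s = 27s^4
s = (2.77 x 10^-17 / 27)^(1/4) = 3.183 x 10^-5 M
[Ag^+] = 3s = 9.55 x 10^-5 M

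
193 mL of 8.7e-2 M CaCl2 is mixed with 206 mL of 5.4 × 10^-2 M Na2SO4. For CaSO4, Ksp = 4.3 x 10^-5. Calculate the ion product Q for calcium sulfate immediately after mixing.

Q ≈ 1.2 × 10^-3

Total volume = 193 + 206 = 399 mL.
[Ca^2+] = 8.7 x 10^-2 × (193/399) = 4.21 × 10^-2 M
[SO4^2-] = 5.4 × 10^-2 × (206/399) = 2.79 x 10^-2 M
CaSO4(s) ⇌ Ca^2+(aq) + SO4^2-(aq), so Q = [Ca^2+][SO4^2-]
Q = (4.21 × 10^-2)(2.79 × 10^-2) = 1.2 × 10^-3
Q > Ksp, so CaSO4 will precipitate.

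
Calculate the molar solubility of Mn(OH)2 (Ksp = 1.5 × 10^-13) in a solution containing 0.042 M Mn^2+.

s = 9.4e-7 M

Mn(OH)2(s) <=> Mn^2+(aq) + 2 OH^-(aq)
Ksp = [Mn^2+][OH^-]^2
If s mol/L dissolves here, [Mn^2+] = 0.042 + s ≈ 0.042, [OH^-] = 2s (Ksp is small, so little additional dissolves).
Ksp ≈ 0.042 × (2s)^2
s = 9.4 x 10^-7 M
Check: s = 9.4 × 10^-7 ≪ 0.042, so the approximation is valid.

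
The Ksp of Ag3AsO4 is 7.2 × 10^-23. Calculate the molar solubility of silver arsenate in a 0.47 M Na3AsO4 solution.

Ag3AsO4(s) ⇌ 3 Ag^+(aq) + AsO4^3-(aq)
Ksp = [Ag^+]^3[AsO4^3-]
Let s = moles of Ag3AsO4 that dissolve per litre. [Ag^+] = 3s, [AsO4^3-] = 0.47 + s ≈ 0.47 (Ksp is small, so little additional dissolves).
Ksp ≈ (3s)^3 × 0.47
s = 1.8 x 10^-8 M
Check: s = 1.8 x 10^-8 ≪ 0.47, so the approximation is valid.

s ≈ 1.8e-8 M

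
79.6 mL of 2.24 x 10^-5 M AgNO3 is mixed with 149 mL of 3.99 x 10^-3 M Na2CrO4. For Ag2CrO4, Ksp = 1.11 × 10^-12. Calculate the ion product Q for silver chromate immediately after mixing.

Total volume = 79.6 + 149 = 228.6 mL.
[Ag^+] = 2.24 × 10^-5 × (79.6/228.6) = 7.800 × 10^-6 M
[CrO4^2-] = 3.99 x 10^-3 × (149/228.6) = 2.601 x 10^-3 M
Ag2CrO4(s) ⇌ 2 Ag^+ + CrO4^2-, so Q = [Ag^+]^2[CrO4^2-]
Q = (7.800 x 10^-6)^2(2.601 x 10^-3) = 1.58 x 10^-13
Q < Ksp, so no precipitate of Ag2CrO4 forms.

1.58e-13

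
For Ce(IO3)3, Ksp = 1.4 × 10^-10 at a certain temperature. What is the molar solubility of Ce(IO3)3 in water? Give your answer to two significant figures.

Ce(IO3)3(s) ⇌ Ce^3+(aq) + 3 IO3^-(aq)
Ksp = [Ce^3+][IO3^-]^3
For each mole of Ce(IO3)3 that dissolves: [Ce^3+] = s, [IO3^-] = 3s.
Ksp = s(3s)^3 = 27s^4
s = (1.4 × 10^-10 / 27)^(1/4) = 1.5 × 10^-3 M

s ≈ 1.5 × 10^-3 M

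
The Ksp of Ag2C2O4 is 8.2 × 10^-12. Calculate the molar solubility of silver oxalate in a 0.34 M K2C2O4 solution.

Ag2C2O4(s) ⇌ 2 Ag^+(aq) + C2O4^2-(aq)
Ksp = [Ag^+]^2[C2O4^2-]
Let s be the molar solubility in this solution. [Ag^+] = 2s, [C2O4^2-] = 0.34 + s ≈ 0.34 (since C2O4^2- from K2C2O4 dominates).
Ksp ≈ (2s)^2 × 0.34
s = 2.5 × 10^-6 M
Check: s = 2.5 × 10^-6 ≪ 0.34, so the approximation is valid.

2.5 × 10^-6 M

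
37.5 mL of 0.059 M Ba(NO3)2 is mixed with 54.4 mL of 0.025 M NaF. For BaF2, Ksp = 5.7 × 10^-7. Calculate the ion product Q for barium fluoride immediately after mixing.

Total volume = 37.5 + 54.4 = 91.9 mL.
[Ba^2+] = 5.9 × 10^-2 × (37.5/91.9) = 2.41 × 10^-2 M
[F^-] = 2.5 × 10^-2 × (54.4/91.9) = 1.48 x 10^-2 M
BaF2(s) <=> Ba^2+(aq) + 2 F^-(aq), so Q = [Ba^2+][F^-]^2
Q = (2.41 × 10^-2)(1.48 × 10^-2)^2 = 5.3 x 10^-6
Q > Ksp, so BaF2 will precipitate.

Q ≈ 5.3e-6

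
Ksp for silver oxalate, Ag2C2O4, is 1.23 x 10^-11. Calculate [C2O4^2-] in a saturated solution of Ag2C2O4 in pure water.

Ag2C2O4(s) ⇌ 2 Ag^+(aq) + C2O4^2-(aq)
Ksp = [Ag^+]^2[C2O4^2-]
With molar solubility s: [Ag^+] = 2s, [C2O4^2-] = s.
So Ksp = (2s)^2 × s = 4s^3
Solving, s = (1.23 x 10^-11/4)^(1/3) = 1.454 × 10^-4 M
[C2O4^2-] = s = 1.45 × 10^-4 M

[C2O4^2-] = 1.45e-4 M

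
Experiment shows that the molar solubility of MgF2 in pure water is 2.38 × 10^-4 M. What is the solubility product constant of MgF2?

Ksp = 5.39 × 10^-11

MgF2(s) <=> Mg^2+(aq) + 2 F^-(aq)
For each mole of MgF2 that dissolves: [Mg^2+] = s, [F^-] = 2s.
Ksp = [Mg^2+][F^-]^2
So Ksp = s × (2s)^2 = 4s^3
Ksp = 4 × (2.38 x 10^-4)^3 = 5.39 × 10^-11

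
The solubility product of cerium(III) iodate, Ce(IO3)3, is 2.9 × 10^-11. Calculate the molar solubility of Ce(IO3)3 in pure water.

1.0 × 10^-3 M

Ce(IO3)3(s) ⇌ Ce^3+(aq) + 3 IO3^-(aq)
Ksp = [Ce^3+][IO3^-]^3
With molar solubility s: [Ce^3+] = s, [IO3^-] = 3s.
So Ksp = s × (3s)^3 = 27s^4
Solving, s = (2.9 × 10^-11/27)^(1/4) = 1.0 × 10^-3 M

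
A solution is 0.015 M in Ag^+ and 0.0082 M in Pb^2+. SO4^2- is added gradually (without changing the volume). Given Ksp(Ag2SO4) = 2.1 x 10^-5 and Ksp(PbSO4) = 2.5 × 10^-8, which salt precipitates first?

PbSO4

Each salt begins to precipitate when Q = Ksp, i.e. when [SO4^2-] reaches its threshold.
For Ag2SO4: 2.1 x 10^-5 = (0.015)^2 × [SO4^2-]  ⇒  [SO4^2-] = 9.3 × 10^-2 M.
For PbSO4: 2.5 × 10^-8 = 0.0082 × [SO4^2-]  ⇒  [SO4^2-] = 3.0 × 10^-6 M.
The salt with the lower threshold [SO4^2-] precipitates first: PbSO4.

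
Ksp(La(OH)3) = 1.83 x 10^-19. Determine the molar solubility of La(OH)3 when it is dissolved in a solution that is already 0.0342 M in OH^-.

La(OH)3(s) ⇌ La^3+(aq) + 3 OH^-(aq)
Ksp = [La^3+][OH^-]^3
Let s be the molar solubility in this solution. [La^3+] = s, [OH^-] = 0.0342 + 3s ≈ 0.0342 (since the OH^- already present dominates).
Ksp ≈ s × (0.0342)^3
s = 4.57 x 10^-15 M
Check: 3s = 1.4 × 10^-14 ≪ 0.0342, so the approximation is valid.

s ≈ 4.57 × 10^-15 M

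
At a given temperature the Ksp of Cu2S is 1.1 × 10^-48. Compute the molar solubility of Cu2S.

Cu2S(s) <=> 2 Cu^+(aq) + S^2-(aq)
Ksp = [Cu^+]^2[S^2-]
With molar solubility s: [Cu^+] = 2s, [S^2-] = s.
So Ksp = (2s)^2 × s = 4s^3
s^3 = 1.1 × 10^-48 / 4, so s = 6.5 x 10^-17 M

s ≈ 6.5 × 10^-17 M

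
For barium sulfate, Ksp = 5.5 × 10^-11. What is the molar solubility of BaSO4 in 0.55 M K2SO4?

BaSO4(s) ⇌ Ba^2+(aq) + SO4^2-(aq)
Ksp = [Ba^2+][SO4^2-]
Let s = moles of BaSO4 that dissolve per litre. [Ba^2+] = s, [SO4^2-] = 0.55 + s ≈ 0.55 (Ksp is small, so little additional dissolves).
Ksp ≈ s × 0.55
s = 1.0 × 10^-10 M
Check: s = 1.0 × 10^-10 ≪ 0.55, so the approximation is valid.

s = 1.0e-10 M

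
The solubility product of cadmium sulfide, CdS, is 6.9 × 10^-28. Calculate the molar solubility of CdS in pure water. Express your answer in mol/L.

2.6 x 10^-14 M

CdS(s) ⇌ Cd^2+(aq) + S^2-(aq)
Ksp = [Cd^2+][S^2-]
Let s = molar solubility. Then [Cd^2+] = s and [S^2-] = s.
Ksp = s × s = s^2
s = (6.9 × 10^-28)^(1/2) = 2.6 × 10^-14 M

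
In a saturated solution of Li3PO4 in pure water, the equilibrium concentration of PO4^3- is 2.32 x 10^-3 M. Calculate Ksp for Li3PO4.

7.82e-10

Li3PO4(s) ⇌ 3 Li^+ + PO4^3-
Stoichiometry gives [Li^+] = (3/1)[PO4^3-] = 6.960 x 10^-3 M.
Ksp = [Li^+]^3[PO4^3-]
Ksp = (6.960 x 10^-3)^3 × 2.32 x 10^-3 = 7.82 × 10^-10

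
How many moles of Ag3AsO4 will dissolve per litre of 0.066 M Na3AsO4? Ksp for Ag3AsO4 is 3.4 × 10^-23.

Ag3AsO4(s) ⇌ 3 Ag^+(aq) + AsO4^3-(aq)
Ksp = [Ag^+]^3[AsO4^3-]
Let s = moles of Ag3AsO4 that dissolve per litre. [Ag^+] = 3s, [AsO4^3-] = 0.066 + s ≈ 0.066 (common-ion effect: AsO4^3- is already 0.066 M).
Ksp ≈ (3s)^3 × 0.066
s = 2.7 × 10^-8 M
Check: s = 2.7 × 10^-8 ≪ 0.066, so the approximation is valid.

s = 2.7 x 10^-8 M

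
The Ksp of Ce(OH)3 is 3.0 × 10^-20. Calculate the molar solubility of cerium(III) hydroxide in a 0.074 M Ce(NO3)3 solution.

s ≈ 2.5e-7 M

Ce(OH)3(s) ⇌ Ce^3+(aq) + 3 OH^-(aq)
Ksp = [Ce^3+][OH^-]^3
If s mol/L dissolves here, [Ce^3+] = 0.074 + s ≈ 0.074, [OH^-] = 3s (Ksp is small, so little additional dissolves).
Ksp ≈ 0.074 × (3s)^3
s = 2.5 × 10^-7 M
Check: s = 2.5 x 10^-7 ≪ 0.074, so the approximation is valid.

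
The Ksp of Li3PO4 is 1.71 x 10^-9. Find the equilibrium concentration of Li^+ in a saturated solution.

[Li^+] ≈ 8.46e-3 M

Li3PO4(s) ⇌ 3 Li^+ + PO4^3-
Ksp = [Li^+]^3[PO4^3-]
If s mol/L of Li3PO4 dissolves, [Li^+] = 3s and [PO4^3-] = s.
So Ksp = (3s)^3 × s = 27s^4
Solving, s = (1.71 x 10^-9/27)^(1/4) = 2.821 × 10^-3 M
[Li^+] = 3s = 8.46 × 10^-3 M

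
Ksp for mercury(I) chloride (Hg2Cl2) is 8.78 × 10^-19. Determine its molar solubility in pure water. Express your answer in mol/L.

Hg2Cl2(s) ⇌ Hg2^2+ + 2 Cl^-
Ksp = [Hg2^2+][Cl^-]^2
For each mole of Hg2Cl2 that dissolves: [Hg2^2+] = s, [Cl^-] = 2s.
Substituting: Ksp = s(2s)^2 = 4s^3
s^3 = 8.78 × 10^-19 / 4, so s = 6.03 × 10^-7 M

s = 6.03e-7 M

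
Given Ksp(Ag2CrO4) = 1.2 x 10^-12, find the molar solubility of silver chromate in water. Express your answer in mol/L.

Ag2CrO4(s) ⇌ 2 Ag^+ + CrO4^2-
Ksp = [Ag^+]^2[CrO4^2-]
Let s = molar solubility. Then [Ag^+] = 2s and [CrO4^2-] = s.
Substituting: Ksp = (2s)^2s = 4s^3
Solving, s = (1.2 x 10^-12/4)^(1/3) = 6.7 × 10^-5 M

s = 6.7 x 10^-5 M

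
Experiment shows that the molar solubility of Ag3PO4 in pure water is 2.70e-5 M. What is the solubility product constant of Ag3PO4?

Ksp ≈ 1.43e-17

Ag3PO4(s) ⇌ 3 Ag^+ + PO4^3-
If s mol/L of Ag3PO4 dissolves, [Ag^+] = 3s and [PO4^3-] = s.
Ksp = [Ag^+]^3[PO4^3-]
Ksp = (3s)^3s = 27s^4
With s = 2.70 × 10^-5: Ksp = 1.43 x 10^-17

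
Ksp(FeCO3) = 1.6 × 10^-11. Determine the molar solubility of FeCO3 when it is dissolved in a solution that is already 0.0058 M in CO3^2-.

s ≈ 2.8 × 10^-9 M

FeCO3(s) <=> Fe^2+ + CO3^2-
Ksp = [Fe^2+][CO3^2-]
Let s be the molar solubility in this solution. [Fe^2+] = s, [CO3^2-] = 0.0058 + s ≈ 0.0058 (common-ion effect: CO3^2- is already 0.0058 M).
Ksp ≈ s × 0.0058
s = 2.8 x 10^-9 M
Check: s = 2.8 x 10^-9 ≪ 0.0058, so the approximation is valid.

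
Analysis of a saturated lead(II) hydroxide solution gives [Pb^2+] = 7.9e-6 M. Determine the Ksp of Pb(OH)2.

2.0 × 10^-15

Pb(OH)2(s) ⇌ Pb^2+ + 2 OH^-
Stoichiometry gives [OH^-] = (2/1)[Pb^2+] = 1.58 × 10^-5 M.
Ksp = [Pb^2+][OH^-]^2
Ksp = 7.9 × 10^-6 × (1.58 × 10^-5)^2 = 2.0 × 10^-15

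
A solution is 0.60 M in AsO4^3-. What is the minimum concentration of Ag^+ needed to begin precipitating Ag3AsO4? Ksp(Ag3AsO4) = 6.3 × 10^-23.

[Ag^+] ≈ 4.7e-8 M

Ag3AsO4(s) <=> 3 Ag^+(aq) + AsO4^3-(aq)
Ksp = [Ag^+]^3[AsO4^3-]
Precipitation begins when Q = Ksp. With [AsO4^3-] = 0.60 M:
6.3 × 10^-23 = (0.60) × [Ag^+]^3
[Ag^+] = (6.3 × 10^-23 / 6.0 x 10^-1)^(1/3) = 4.7 × 10^-8 M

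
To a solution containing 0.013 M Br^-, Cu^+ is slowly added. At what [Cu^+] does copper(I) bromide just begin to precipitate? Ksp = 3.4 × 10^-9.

[Cu^+] ≈ 2.6 × 10^-7 M

CuBr(s) ⇌ Cu^+ + Br^-
Ksp = [Cu^+][Br^-]
Precipitation begins when Q = Ksp. With [Br^-] = 0.013 M:
3.4 × 10^-9 = (0.013) × [Cu^+]
[Cu^+] = (3.4 × 10^-9 / 1.3 × 10^-2) = 2.6 × 10^-7 M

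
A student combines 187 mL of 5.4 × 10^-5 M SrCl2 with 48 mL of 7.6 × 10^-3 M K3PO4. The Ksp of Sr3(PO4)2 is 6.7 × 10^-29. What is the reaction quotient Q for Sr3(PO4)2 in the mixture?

Total volume = 187 + 48 = 235 mL.
[Sr^2+] = 5.4 × 10^-5 × (187/235) = 4.30 × 10^-5 M
[PO4^3-] = 7.6 × 10^-3 × (48/235) = 1.55 × 10^-3 M
Sr3(PO4)2(s) <=> 3 Sr^2+ + 2 PO4^3-, so Q = [Sr^2+]^3[PO4^3-]^2
Q = (4.30 × 10^-5)^3(1.55 x 10^-3)^2 = 1.9 × 10^-19
Q > Ksp, so Sr3(PO4)2 will precipitate.

1.9 × 10^-19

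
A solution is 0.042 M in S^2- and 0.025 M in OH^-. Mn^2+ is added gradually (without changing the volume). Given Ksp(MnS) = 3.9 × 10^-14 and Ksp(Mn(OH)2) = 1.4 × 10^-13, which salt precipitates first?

Precipitation of each salt starts when its ion product equals its Ksp.
For MnS: 3.9 × 10^-14 = 0.042 × [Mn^2+]  ⇒  [Mn^2+] = 9.3 × 10^-13 M.
For Mn(OH)2: 1.4 × 10^-13 = (0.025)^2 × [Mn^2+]  ⇒  [Mn^2+] = 2.2 x 10^-10 M.
The salt with the lower threshold [Mn^2+] precipitates first: MnS.

MnS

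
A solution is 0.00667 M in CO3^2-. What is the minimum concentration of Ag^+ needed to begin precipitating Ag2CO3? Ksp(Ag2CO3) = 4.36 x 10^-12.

Ag2CO3(s) ⇌ 2 Ag^+(aq) + CO3^2-(aq)
Ksp = [Ag^+]^2[CO3^2-]
Precipitation begins when Q = Ksp. With [CO3^2-] = 0.00667 M:
4.36 x 10^-12 = (0.00667) × [Ag^+]^2
[Ag^+] = (4.36 x 10^-12 / 6.67 x 10^-3)^(1/2) = 2.56 x 10^-5 M

2.56 × 10^-5 M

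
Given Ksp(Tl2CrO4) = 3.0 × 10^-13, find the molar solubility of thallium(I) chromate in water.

Tl2CrO4(s) ⇌ 2 Tl^+ + CrO4^2-
Ksp = [Tl^+]^2[CrO4^2-]
With molar solubility s: [Tl^+] = 2s, [CrO4^2-] = s.
So Ksp = (2s)^2 × s = 4s^3
s = (3.0 × 10^-13 / 4)^(1/3) = 4.2 × 10^-5 M

s ≈ 4.2e-5 M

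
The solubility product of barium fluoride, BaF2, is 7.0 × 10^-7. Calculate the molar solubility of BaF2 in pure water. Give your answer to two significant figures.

5.6 × 10^-3 M

BaF2(s) ⇌ Ba^2+ + 2 F^-
Ksp = [Ba^2+][F^-]^2
For each mole of BaF2 that dissolves: [Ba^2+] = s, [F^-] = 2s.
Ksp = s(2s)^2 = 4s^3
Solving, s = (7.0 × 10^-7/4)^(1/3) = 5.6 x 10^-3 M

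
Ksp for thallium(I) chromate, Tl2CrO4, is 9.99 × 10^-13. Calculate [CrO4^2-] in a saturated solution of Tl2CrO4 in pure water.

[CrO4^2-] = 6.30e-5 M

Tl2CrO4(s) ⇌ 2 Tl^+(aq) + CrO4^2-(aq)
Ksp = [Tl^+]^2[CrO4^2-]
Let s = molar solubility. Then [Tl^+] = 2s and [CrO4^2-] = s.
Ksp = (2s)^2s = 4s^3
s = (9.99 × 10^-13 / 4)^(1/3) = 6.298 × 10^-5 M
[CrO4^2-] = s = 6.30 x 10^-5 M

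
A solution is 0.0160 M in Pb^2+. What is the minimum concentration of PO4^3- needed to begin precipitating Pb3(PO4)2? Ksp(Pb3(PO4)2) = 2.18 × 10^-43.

Pb3(PO4)2(s) ⇌ 3 Pb^2+ + 2 PO4^3-
Ksp = [Pb^2+]^3[PO4^3-]^2
Precipitation begins when Q = Ksp. With [Pb^2+] = 0.0160 M:
2.18 × 10^-43 = (0.0160)^3 × [PO4^3-]^2
[PO4^3-] = (2.18 × 10^-43 / 4.096 × 10^-6)^(1/2) = 2.31 x 10^-19 M

2.31 × 10^-19 M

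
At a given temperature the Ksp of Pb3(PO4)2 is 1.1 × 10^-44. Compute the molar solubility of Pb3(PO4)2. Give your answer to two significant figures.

s = 6.3 × 10^-10 M

Pb3(PO4)2(s) <=> 3 Pb^2+ + 2 PO4^3-
Ksp = [Pb^2+]^3[PO4^3-]^2
For each mole of Pb3(PO4)2 that dissolves: [Pb^2+] = 3s, [PO4^3-] = 2s.
Ksp = (3s)^3(2s)^2 = 108s^5
s^5 = 1.1 × 10^-44 / 108, so s = 6.3 × 10^-10 M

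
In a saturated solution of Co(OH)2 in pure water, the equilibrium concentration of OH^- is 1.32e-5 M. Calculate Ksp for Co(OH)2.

1.15 × 10^-15

Co(OH)2(s) <=> Co^2+(aq) + 2 OH^-(aq)
Stoichiometry gives [Co^2+] = (1/2)[OH^-] = 6.600 × 10^-6 M.
Ksp = [Co^2+][OH^-]^2
Ksp = 6.600 × 10^-6 × (1.32 x 10^-5)^2 = 1.15 × 10^-15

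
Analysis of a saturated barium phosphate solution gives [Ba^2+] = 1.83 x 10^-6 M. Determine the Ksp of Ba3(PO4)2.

Ksp = 9.12 × 10^-30

Ba3(PO4)2(s) ⇌ 3 Ba^2+(aq) + 2 PO4^3-(aq)
Stoichiometry gives [PO4^3-] = (2/3)[Ba^2+] = 1.220 × 10^-6 M.
Ksp = [Ba^2+]^3[PO4^3-]^2
Ksp = (1.83 x 10^-6)^3 × (1.220 × 10^-6)^2 = 9.12 x 10^-30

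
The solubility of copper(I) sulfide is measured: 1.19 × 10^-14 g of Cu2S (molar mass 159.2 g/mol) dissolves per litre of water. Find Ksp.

Ksp = 1.67e-48

Molar solubility s = (1.19 x 10^-14 g/L) / (159.2 g/mol) = 7.475 × 10^-17 M.
Cu2S(s) ⇌ 2 Cu^+ + S^2-
If s mol/L of Cu2S dissolves, [Cu^+] = 2s and [S^2-] = s.
Ksp = [Cu^+]^2[S^2-]
Ksp = (2s)^2s = 4s^3
Ksp = 4 × (7.475 × 10^-17)^3 = 1.67 x 10^-48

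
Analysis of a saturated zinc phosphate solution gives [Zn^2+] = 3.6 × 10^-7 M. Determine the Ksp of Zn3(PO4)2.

Zn3(PO4)2(s) ⇌ 3 Zn^2+ + 2 PO4^3-
Stoichiometry gives [PO4^3-] = (2/3)[Zn^2+] = 2.40 x 10^-7 M.
Ksp = [Zn^2+]^3[PO4^3-]^2
Ksp = (3.6 × 10^-7)^3 × (2.40 × 10^-7)^2 = 2.7 × 10^-33

2.7 x 10^-33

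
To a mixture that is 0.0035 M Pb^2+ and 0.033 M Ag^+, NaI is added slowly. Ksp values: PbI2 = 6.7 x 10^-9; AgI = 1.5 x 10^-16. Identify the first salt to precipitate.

AgI

Precipitation of each salt starts when its ion product equals its Ksp.
For PbI2: 6.7 x 10^-9 = 0.0035 × [I^-]^2  ⇒  [I^-] = 1.4 × 10^-3 M.
For AgI: 1.5 x 10^-16 = 0.033 × [I^-]  ⇒  [I^-] = 4.5 × 10^-15 M.
The salt with the lower threshold [I^-] precipitates first: AgI.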